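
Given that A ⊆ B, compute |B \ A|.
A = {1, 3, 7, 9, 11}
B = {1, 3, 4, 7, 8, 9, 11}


Set A = {1, 3, 7, 9, 11}, |A| = 5
Set B = {1, 3, 4, 7, 8, 9, 11}, |B| = 7
Since A ⊆ B: B \ A = {4, 8}
|B| - |A| = 7 - 5 = 2

2


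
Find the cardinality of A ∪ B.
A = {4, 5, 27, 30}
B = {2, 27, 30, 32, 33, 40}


Set A = {4, 5, 27, 30}, |A| = 4
Set B = {2, 27, 30, 32, 33, 40}, |B| = 6
A ∩ B = {27, 30}, |A ∩ B| = 2
|A ∪ B| = |A| + |B| - |A ∩ B| = 4 + 6 - 2 = 8

8


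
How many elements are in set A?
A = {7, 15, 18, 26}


Set A = {7, 15, 18, 26}
Listing elements: 7, 15, 18, 26
Counting: 4 elements
|A| = 4

4


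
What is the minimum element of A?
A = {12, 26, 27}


Set A = {12, 26, 27}
Elements in ascending order: 12, 26, 27
The smallest element is 12.

12


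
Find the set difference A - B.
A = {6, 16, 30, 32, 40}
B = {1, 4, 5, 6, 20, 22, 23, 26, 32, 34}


Set A = {6, 16, 30, 32, 40}
Set B = {1, 4, 5, 6, 20, 22, 23, 26, 32, 34}
A \ B includes elements in A that are not in B.
Check each element of A:
6 (in B, remove), 16 (not in B, keep), 30 (not in B, keep), 32 (in B, remove), 40 (not in B, keep)
A \ B = {16, 30, 40}

{16, 30, 40}


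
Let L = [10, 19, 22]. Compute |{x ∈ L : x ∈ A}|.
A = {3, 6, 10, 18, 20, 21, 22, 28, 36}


Set A = {3, 6, 10, 18, 20, 21, 22, 28, 36}
Candidates: [10, 19, 22]
Check each candidate:
10 ∈ A, 19 ∉ A, 22 ∈ A
Count of candidates in A: 2

2


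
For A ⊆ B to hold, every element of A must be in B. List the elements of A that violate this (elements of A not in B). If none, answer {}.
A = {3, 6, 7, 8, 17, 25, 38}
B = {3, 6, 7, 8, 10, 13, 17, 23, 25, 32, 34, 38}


Set A = {3, 6, 7, 8, 17, 25, 38}
Set B = {3, 6, 7, 8, 10, 13, 17, 23, 25, 32, 34, 38}
Check each element of A against B:
3 ∈ B, 6 ∈ B, 7 ∈ B, 8 ∈ B, 17 ∈ B, 25 ∈ B, 38 ∈ B
Elements of A not in B: {}

{}


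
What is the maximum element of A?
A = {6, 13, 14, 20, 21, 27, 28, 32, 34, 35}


Set A = {6, 13, 14, 20, 21, 27, 28, 32, 34, 35}
Elements in ascending order: 6, 13, 14, 20, 21, 27, 28, 32, 34, 35
The largest element is 35.

35


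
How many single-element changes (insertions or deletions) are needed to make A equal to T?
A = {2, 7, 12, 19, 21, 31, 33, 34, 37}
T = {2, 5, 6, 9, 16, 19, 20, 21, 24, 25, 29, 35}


Set A = {2, 7, 12, 19, 21, 31, 33, 34, 37}
Set T = {2, 5, 6, 9, 16, 19, 20, 21, 24, 25, 29, 35}
Elements to remove from A (in A, not in T): {7, 12, 31, 33, 34, 37} → 6 removals
Elements to add to A (in T, not in A): {5, 6, 9, 16, 20, 24, 25, 29, 35} → 9 additions
Total edits = 6 + 9 = 15

15


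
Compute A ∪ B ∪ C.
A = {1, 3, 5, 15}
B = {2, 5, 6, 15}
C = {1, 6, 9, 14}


Set A = {1, 3, 5, 15}
Set B = {2, 5, 6, 15}
Set C = {1, 6, 9, 14}
First, A ∪ B = {1, 2, 3, 5, 6, 15}
Then, (A ∪ B) ∪ C = {1, 2, 3, 5, 6, 9, 14, 15}

{1, 2, 3, 5, 6, 9, 14, 15}


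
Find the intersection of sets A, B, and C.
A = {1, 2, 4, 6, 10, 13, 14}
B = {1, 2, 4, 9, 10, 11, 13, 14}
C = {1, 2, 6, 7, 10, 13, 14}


Set A = {1, 2, 4, 6, 10, 13, 14}
Set B = {1, 2, 4, 9, 10, 11, 13, 14}
Set C = {1, 2, 6, 7, 10, 13, 14}
First, A ∩ B = {1, 2, 4, 10, 13, 14}
Then, (A ∩ B) ∩ C = {1, 2, 10, 13, 14}

{1, 2, 10, 13, 14}


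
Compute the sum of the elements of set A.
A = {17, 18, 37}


Set A = {17, 18, 37}
Sum = 17 + 18 + 37 = 72

72


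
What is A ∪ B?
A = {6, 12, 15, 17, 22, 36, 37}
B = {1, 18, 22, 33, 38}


Set A = {6, 12, 15, 17, 22, 36, 37}
Set B = {1, 18, 22, 33, 38}
A ∪ B includes all elements in either set.
Elements from A: {6, 12, 15, 17, 22, 36, 37}
Elements from B not already included: {1, 18, 33, 38}
A ∪ B = {1, 6, 12, 15, 17, 18, 22, 33, 36, 37, 38}

{1, 6, 12, 15, 17, 18, 22, 33, 36, 37, 38}


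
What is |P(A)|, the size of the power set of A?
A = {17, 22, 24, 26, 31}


Set A = {17, 22, 24, 26, 31}
|A| = 5
The power set P(A) contains all subsets of A.
|P(A)| = 2^|A| = 2^5 = 32

32


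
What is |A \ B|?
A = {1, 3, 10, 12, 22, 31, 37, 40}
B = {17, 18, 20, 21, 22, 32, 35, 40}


Set A = {1, 3, 10, 12, 22, 31, 37, 40}
Set B = {17, 18, 20, 21, 22, 32, 35, 40}
A \ B = {1, 3, 10, 12, 31, 37}
|A \ B| = 6

6


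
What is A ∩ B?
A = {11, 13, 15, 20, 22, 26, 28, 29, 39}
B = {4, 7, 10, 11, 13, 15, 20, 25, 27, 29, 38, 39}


Set A = {11, 13, 15, 20, 22, 26, 28, 29, 39}
Set B = {4, 7, 10, 11, 13, 15, 20, 25, 27, 29, 38, 39}
A ∩ B includes only elements in both sets.
Check each element of A against B:
11 ✓, 13 ✓, 15 ✓, 20 ✓, 22 ✗, 26 ✗, 28 ✗, 29 ✓, 39 ✓
A ∩ B = {11, 13, 15, 20, 29, 39}

{11, 13, 15, 20, 29, 39}


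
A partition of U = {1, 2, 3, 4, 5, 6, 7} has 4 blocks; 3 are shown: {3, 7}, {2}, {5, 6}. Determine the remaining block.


U = {1, 2, 3, 4, 5, 6, 7}
Shown blocks: {3, 7}, {2}, {5, 6}
A partition's blocks are pairwise disjoint and cover U, so the missing block = U \ (union of shown blocks).
Union of shown blocks: {2, 3, 5, 6, 7}
Missing block = U \ (union) = {1, 4}

{1, 4}


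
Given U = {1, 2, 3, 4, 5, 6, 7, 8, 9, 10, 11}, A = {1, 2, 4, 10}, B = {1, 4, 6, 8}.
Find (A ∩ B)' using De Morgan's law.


U = {1, 2, 3, 4, 5, 6, 7, 8, 9, 10, 11}
A = {1, 2, 4, 10}, B = {1, 4, 6, 8}
A ∩ B = {1, 4}
(A ∩ B)' = U \ (A ∩ B) = {2, 3, 5, 6, 7, 8, 9, 10, 11}
Verification via A' ∪ B': A' = {3, 5, 6, 7, 8, 9, 11}, B' = {2, 3, 5, 7, 9, 10, 11}
A' ∪ B' = {2, 3, 5, 6, 7, 8, 9, 10, 11} ✓

{2, 3, 5, 6, 7, 8, 9, 10, 11}


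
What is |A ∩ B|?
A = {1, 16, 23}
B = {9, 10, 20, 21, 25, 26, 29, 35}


Set A = {1, 16, 23}
Set B = {9, 10, 20, 21, 25, 26, 29, 35}
A ∩ B = {}
|A ∩ B| = 0

0


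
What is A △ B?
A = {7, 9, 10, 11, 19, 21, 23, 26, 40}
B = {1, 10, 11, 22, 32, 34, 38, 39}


Set A = {7, 9, 10, 11, 19, 21, 23, 26, 40}
Set B = {1, 10, 11, 22, 32, 34, 38, 39}
A △ B = (A \ B) ∪ (B \ A)
Elements in A but not B: {7, 9, 19, 21, 23, 26, 40}
Elements in B but not A: {1, 22, 32, 34, 38, 39}
A △ B = {1, 7, 9, 19, 21, 22, 23, 26, 32, 34, 38, 39, 40}

{1, 7, 9, 19, 21, 22, 23, 26, 32, 34, 38, 39, 40}


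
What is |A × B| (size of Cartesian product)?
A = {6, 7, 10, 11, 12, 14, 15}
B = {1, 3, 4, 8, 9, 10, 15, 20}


Set A = {6, 7, 10, 11, 12, 14, 15} has 7 elements.
Set B = {1, 3, 4, 8, 9, 10, 15, 20} has 8 elements.
|A × B| = |A| × |B| = 7 × 8 = 56

56


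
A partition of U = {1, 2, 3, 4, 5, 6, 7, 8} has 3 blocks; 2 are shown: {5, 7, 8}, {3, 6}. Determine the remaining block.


U = {1, 2, 3, 4, 5, 6, 7, 8}
Shown blocks: {5, 7, 8}, {3, 6}
A partition's blocks are pairwise disjoint and cover U, so the missing block = U \ (union of shown blocks).
Union of shown blocks: {3, 5, 6, 7, 8}
Missing block = U \ (union) = {1, 2, 4}

{1, 2, 4}


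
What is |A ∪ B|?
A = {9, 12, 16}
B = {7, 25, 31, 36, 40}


Set A = {9, 12, 16}, |A| = 3
Set B = {7, 25, 31, 36, 40}, |B| = 5
A ∩ B = {}, |A ∩ B| = 0
|A ∪ B| = |A| + |B| - |A ∩ B| = 3 + 5 - 0 = 8

8


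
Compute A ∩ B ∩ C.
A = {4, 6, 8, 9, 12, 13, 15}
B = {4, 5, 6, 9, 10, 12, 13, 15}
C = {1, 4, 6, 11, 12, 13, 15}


Set A = {4, 6, 8, 9, 12, 13, 15}
Set B = {4, 5, 6, 9, 10, 12, 13, 15}
Set C = {1, 4, 6, 11, 12, 13, 15}
First, A ∩ B = {4, 6, 9, 12, 13, 15}
Then, (A ∩ B) ∩ C = {4, 6, 12, 13, 15}

{4, 6, 12, 13, 15}


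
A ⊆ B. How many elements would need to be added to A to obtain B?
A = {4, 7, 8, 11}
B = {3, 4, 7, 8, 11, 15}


Set A = {4, 7, 8, 11}, |A| = 4
Set B = {3, 4, 7, 8, 11, 15}, |B| = 6
Since A ⊆ B: B \ A = {3, 15}
|B| - |A| = 6 - 4 = 2

2


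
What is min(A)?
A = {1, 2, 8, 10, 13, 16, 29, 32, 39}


Set A = {1, 2, 8, 10, 13, 16, 29, 32, 39}
Elements in ascending order: 1, 2, 8, 10, 13, 16, 29, 32, 39
The smallest element is 1.

1


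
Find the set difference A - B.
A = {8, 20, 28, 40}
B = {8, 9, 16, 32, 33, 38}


Set A = {8, 20, 28, 40}
Set B = {8, 9, 16, 32, 33, 38}
A \ B includes elements in A that are not in B.
Check each element of A:
8 (in B, remove), 20 (not in B, keep), 28 (not in B, keep), 40 (not in B, keep)
A \ B = {20, 28, 40}

{20, 28, 40}


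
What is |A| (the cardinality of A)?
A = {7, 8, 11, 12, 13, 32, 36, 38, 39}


Set A = {7, 8, 11, 12, 13, 32, 36, 38, 39}
Listing elements: 7, 8, 11, 12, 13, 32, 36, 38, 39
Counting: 9 elements
|A| = 9

9


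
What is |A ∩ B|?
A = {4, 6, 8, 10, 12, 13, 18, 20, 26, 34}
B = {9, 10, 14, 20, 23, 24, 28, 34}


Set A = {4, 6, 8, 10, 12, 13, 18, 20, 26, 34}
Set B = {9, 10, 14, 20, 23, 24, 28, 34}
A ∩ B = {10, 20, 34}
|A ∩ B| = 3

3


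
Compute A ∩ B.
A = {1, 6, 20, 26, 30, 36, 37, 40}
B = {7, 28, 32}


Set A = {1, 6, 20, 26, 30, 36, 37, 40}
Set B = {7, 28, 32}
A ∩ B includes only elements in both sets.
Check each element of A against B:
1 ✗, 6 ✗, 20 ✗, 26 ✗, 30 ✗, 36 ✗, 37 ✗, 40 ✗
A ∩ B = {}

{}


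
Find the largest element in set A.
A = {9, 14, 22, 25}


Set A = {9, 14, 22, 25}
Elements in ascending order: 9, 14, 22, 25
The largest element is 25.

25


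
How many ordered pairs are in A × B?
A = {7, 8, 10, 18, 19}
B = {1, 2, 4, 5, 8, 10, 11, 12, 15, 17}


Set A = {7, 8, 10, 18, 19} has 5 elements.
Set B = {1, 2, 4, 5, 8, 10, 11, 12, 15, 17} has 10 elements.
|A × B| = |A| × |B| = 5 × 10 = 50

50


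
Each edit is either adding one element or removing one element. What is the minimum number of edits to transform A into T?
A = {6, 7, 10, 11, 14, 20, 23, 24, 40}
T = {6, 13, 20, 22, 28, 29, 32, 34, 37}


Set A = {6, 7, 10, 11, 14, 20, 23, 24, 40}
Set T = {6, 13, 20, 22, 28, 29, 32, 34, 37}
Elements to remove from A (in A, not in T): {7, 10, 11, 14, 23, 24, 40} → 7 removals
Elements to add to A (in T, not in A): {13, 22, 28, 29, 32, 34, 37} → 7 additions
Total edits = 7 + 7 = 14

14


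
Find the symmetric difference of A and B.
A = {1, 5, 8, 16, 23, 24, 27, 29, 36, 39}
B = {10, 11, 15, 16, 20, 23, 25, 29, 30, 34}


Set A = {1, 5, 8, 16, 23, 24, 27, 29, 36, 39}
Set B = {10, 11, 15, 16, 20, 23, 25, 29, 30, 34}
A △ B = (A \ B) ∪ (B \ A)
Elements in A but not B: {1, 5, 8, 24, 27, 36, 39}
Elements in B but not A: {10, 11, 15, 20, 25, 30, 34}
A △ B = {1, 5, 8, 10, 11, 15, 20, 24, 25, 27, 30, 34, 36, 39}

{1, 5, 8, 10, 11, 15, 20, 24, 25, 27, 30, 34, 36, 39}


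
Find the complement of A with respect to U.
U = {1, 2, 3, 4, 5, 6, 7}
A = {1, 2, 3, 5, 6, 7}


Universal set U = {1, 2, 3, 4, 5, 6, 7}
Set A = {1, 2, 3, 5, 6, 7}
A' = U \ A = elements in U but not in A
Checking each element of U:
1 (in A, exclude), 2 (in A, exclude), 3 (in A, exclude), 4 (not in A, include), 5 (in A, exclude), 6 (in A, exclude), 7 (in A, exclude)
A' = {4}

{4}


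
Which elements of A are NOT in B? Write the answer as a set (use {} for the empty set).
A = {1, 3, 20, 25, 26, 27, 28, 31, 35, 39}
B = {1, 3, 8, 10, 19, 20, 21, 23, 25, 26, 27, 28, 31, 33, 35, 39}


Set A = {1, 3, 20, 25, 26, 27, 28, 31, 35, 39}
Set B = {1, 3, 8, 10, 19, 20, 21, 23, 25, 26, 27, 28, 31, 33, 35, 39}
Check each element of A against B:
1 ∈ B, 3 ∈ B, 20 ∈ B, 25 ∈ B, 26 ∈ B, 27 ∈ B, 28 ∈ B, 31 ∈ B, 35 ∈ B, 39 ∈ B
Elements of A not in B: {}

{}


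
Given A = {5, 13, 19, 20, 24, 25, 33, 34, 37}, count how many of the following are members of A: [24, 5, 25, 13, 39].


Set A = {5, 13, 19, 20, 24, 25, 33, 34, 37}
Candidates: [24, 5, 25, 13, 39]
Check each candidate:
24 ∈ A, 5 ∈ A, 25 ∈ A, 13 ∈ A, 39 ∉ A
Count of candidates in A: 4

4


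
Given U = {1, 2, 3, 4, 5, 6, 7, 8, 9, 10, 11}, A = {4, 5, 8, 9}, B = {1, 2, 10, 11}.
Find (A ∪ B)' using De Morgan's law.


U = {1, 2, 3, 4, 5, 6, 7, 8, 9, 10, 11}
A = {4, 5, 8, 9}, B = {1, 2, 10, 11}
A ∪ B = {1, 2, 4, 5, 8, 9, 10, 11}
(A ∪ B)' = U \ (A ∪ B) = {3, 6, 7}
Verification via A' ∩ B': A' = {1, 2, 3, 6, 7, 10, 11}, B' = {3, 4, 5, 6, 7, 8, 9}
A' ∩ B' = {3, 6, 7} ✓

{3, 6, 7}


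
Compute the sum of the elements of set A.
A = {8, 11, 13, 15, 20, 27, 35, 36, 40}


Set A = {8, 11, 13, 15, 20, 27, 35, 36, 40}
Sum = 8 + 11 + 13 + 15 + 20 + 27 + 35 + 36 + 40 = 205

205


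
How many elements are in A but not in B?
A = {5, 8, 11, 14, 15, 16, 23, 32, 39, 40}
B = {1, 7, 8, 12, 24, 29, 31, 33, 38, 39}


Set A = {5, 8, 11, 14, 15, 16, 23, 32, 39, 40}
Set B = {1, 7, 8, 12, 24, 29, 31, 33, 38, 39}
A \ B = {5, 11, 14, 15, 16, 23, 32, 40}
|A \ B| = 8

8


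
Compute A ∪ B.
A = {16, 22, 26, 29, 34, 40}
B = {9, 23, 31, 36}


Set A = {16, 22, 26, 29, 34, 40}
Set B = {9, 23, 31, 36}
A ∪ B includes all elements in either set.
Elements from A: {16, 22, 26, 29, 34, 40}
Elements from B not already included: {9, 23, 31, 36}
A ∪ B = {9, 16, 22, 23, 26, 29, 31, 34, 36, 40}

{9, 16, 22, 23, 26, 29, 31, 34, 36, 40}


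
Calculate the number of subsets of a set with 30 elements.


The set has 30 elements.
The power set contains all possible subsets.
|P(A)| = 2^|A| = 2^30 = 1073741824

1073741824


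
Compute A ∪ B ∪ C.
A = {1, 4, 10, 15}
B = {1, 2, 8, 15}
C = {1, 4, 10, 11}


Set A = {1, 4, 10, 15}
Set B = {1, 2, 8, 15}
Set C = {1, 4, 10, 11}
First, A ∪ B = {1, 2, 4, 8, 10, 15}
Then, (A ∪ B) ∪ C = {1, 2, 4, 8, 10, 11, 15}

{1, 2, 4, 8, 10, 11, 15}


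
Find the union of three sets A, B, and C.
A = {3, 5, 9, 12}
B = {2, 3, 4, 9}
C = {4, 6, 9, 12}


Set A = {3, 5, 9, 12}
Set B = {2, 3, 4, 9}
Set C = {4, 6, 9, 12}
First, A ∪ B = {2, 3, 4, 5, 9, 12}
Then, (A ∪ B) ∪ C = {2, 3, 4, 5, 6, 9, 12}

{2, 3, 4, 5, 6, 9, 12}


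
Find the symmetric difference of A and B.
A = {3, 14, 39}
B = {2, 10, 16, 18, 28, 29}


Set A = {3, 14, 39}
Set B = {2, 10, 16, 18, 28, 29}
A △ B = (A \ B) ∪ (B \ A)
Elements in A but not B: {3, 14, 39}
Elements in B but not A: {2, 10, 16, 18, 28, 29}
A △ B = {2, 3, 10, 14, 16, 18, 28, 29, 39}

{2, 3, 10, 14, 16, 18, 28, 29, 39}


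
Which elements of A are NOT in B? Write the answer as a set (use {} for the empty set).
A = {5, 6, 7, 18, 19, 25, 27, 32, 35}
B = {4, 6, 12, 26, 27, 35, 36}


Set A = {5, 6, 7, 18, 19, 25, 27, 32, 35}
Set B = {4, 6, 12, 26, 27, 35, 36}
Check each element of A against B:
5 ∉ B (include), 6 ∈ B, 7 ∉ B (include), 18 ∉ B (include), 19 ∉ B (include), 25 ∉ B (include), 27 ∈ B, 32 ∉ B (include), 35 ∈ B
Elements of A not in B: {5, 7, 18, 19, 25, 32}

{5, 7, 18, 19, 25, 32}


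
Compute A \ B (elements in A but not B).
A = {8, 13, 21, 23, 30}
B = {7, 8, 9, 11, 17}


Set A = {8, 13, 21, 23, 30}
Set B = {7, 8, 9, 11, 17}
A \ B includes elements in A that are not in B.
Check each element of A:
8 (in B, remove), 13 (not in B, keep), 21 (not in B, keep), 23 (not in B, keep), 30 (not in B, keep)
A \ B = {13, 21, 23, 30}

{13, 21, 23, 30}


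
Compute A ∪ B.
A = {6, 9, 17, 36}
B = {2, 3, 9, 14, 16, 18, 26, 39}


Set A = {6, 9, 17, 36}
Set B = {2, 3, 9, 14, 16, 18, 26, 39}
A ∪ B includes all elements in either set.
Elements from A: {6, 9, 17, 36}
Elements from B not already included: {2, 3, 14, 16, 18, 26, 39}
A ∪ B = {2, 3, 6, 9, 14, 16, 17, 18, 26, 36, 39}

{2, 3, 6, 9, 14, 16, 17, 18, 26, 36, 39}


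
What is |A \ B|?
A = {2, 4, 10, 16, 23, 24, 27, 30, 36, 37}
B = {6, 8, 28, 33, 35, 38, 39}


Set A = {2, 4, 10, 16, 23, 24, 27, 30, 36, 37}
Set B = {6, 8, 28, 33, 35, 38, 39}
A \ B = {2, 4, 10, 16, 23, 24, 27, 30, 36, 37}
|A \ B| = 10

10


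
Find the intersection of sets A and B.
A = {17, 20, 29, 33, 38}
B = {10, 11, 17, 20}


Set A = {17, 20, 29, 33, 38}
Set B = {10, 11, 17, 20}
A ∩ B includes only elements in both sets.
Check each element of A against B:
17 ✓, 20 ✓, 29 ✗, 33 ✗, 38 ✗
A ∩ B = {17, 20}

{17, 20}


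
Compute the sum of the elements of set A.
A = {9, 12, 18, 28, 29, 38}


Set A = {9, 12, 18, 28, 29, 38}
Sum = 9 + 12 + 18 + 28 + 29 + 38 = 134

134


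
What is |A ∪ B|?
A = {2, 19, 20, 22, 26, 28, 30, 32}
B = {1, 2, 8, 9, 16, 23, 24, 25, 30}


Set A = {2, 19, 20, 22, 26, 28, 30, 32}, |A| = 8
Set B = {1, 2, 8, 9, 16, 23, 24, 25, 30}, |B| = 9
A ∩ B = {2, 30}, |A ∩ B| = 2
|A ∪ B| = |A| + |B| - |A ∩ B| = 8 + 9 - 2 = 15

15


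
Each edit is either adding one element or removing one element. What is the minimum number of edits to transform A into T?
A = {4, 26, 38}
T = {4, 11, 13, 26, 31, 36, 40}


Set A = {4, 26, 38}
Set T = {4, 11, 13, 26, 31, 36, 40}
Elements to remove from A (in A, not in T): {38} → 1 removals
Elements to add to A (in T, not in A): {11, 13, 31, 36, 40} → 5 additions
Total edits = 1 + 5 = 6

6


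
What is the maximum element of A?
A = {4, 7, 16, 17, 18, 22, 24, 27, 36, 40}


Set A = {4, 7, 16, 17, 18, 22, 24, 27, 36, 40}
Elements in ascending order: 4, 7, 16, 17, 18, 22, 24, 27, 36, 40
The largest element is 40.

40


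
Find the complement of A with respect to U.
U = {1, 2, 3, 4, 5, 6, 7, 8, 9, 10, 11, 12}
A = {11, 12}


Universal set U = {1, 2, 3, 4, 5, 6, 7, 8, 9, 10, 11, 12}
Set A = {11, 12}
A' = U \ A = elements in U but not in A
Checking each element of U:
1 (not in A, include), 2 (not in A, include), 3 (not in A, include), 4 (not in A, include), 5 (not in A, include), 6 (not in A, include), 7 (not in A, include), 8 (not in A, include), 9 (not in A, include), 10 (not in A, include), 11 (in A, exclude), 12 (in A, exclude)
A' = {1, 2, 3, 4, 5, 6, 7, 8, 9, 10}

{1, 2, 3, 4, 5, 6, 7, 8, 9, 10}


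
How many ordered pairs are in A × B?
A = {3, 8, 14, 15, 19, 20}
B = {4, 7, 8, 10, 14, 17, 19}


Set A = {3, 8, 14, 15, 19, 20} has 6 elements.
Set B = {4, 7, 8, 10, 14, 17, 19} has 7 elements.
|A × B| = |A| × |B| = 6 × 7 = 42

42


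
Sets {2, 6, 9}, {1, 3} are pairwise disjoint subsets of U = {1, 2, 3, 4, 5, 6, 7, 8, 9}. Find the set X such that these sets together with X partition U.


U = {1, 2, 3, 4, 5, 6, 7, 8, 9}
Shown blocks: {2, 6, 9}, {1, 3}
A partition's blocks are pairwise disjoint and cover U, so the missing block = U \ (union of shown blocks).
Union of shown blocks: {1, 2, 3, 6, 9}
Missing block = U \ (union) = {4, 5, 7, 8}

{4, 5, 7, 8}


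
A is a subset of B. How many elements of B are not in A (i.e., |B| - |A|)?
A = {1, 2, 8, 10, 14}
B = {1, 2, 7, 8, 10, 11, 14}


Set A = {1, 2, 8, 10, 14}, |A| = 5
Set B = {1, 2, 7, 8, 10, 11, 14}, |B| = 7
Since A ⊆ B: B \ A = {7, 11}
|B| - |A| = 7 - 5 = 2

2


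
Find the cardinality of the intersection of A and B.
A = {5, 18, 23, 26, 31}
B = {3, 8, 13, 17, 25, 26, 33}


Set A = {5, 18, 23, 26, 31}
Set B = {3, 8, 13, 17, 25, 26, 33}
A ∩ B = {26}
|A ∩ B| = 1

1


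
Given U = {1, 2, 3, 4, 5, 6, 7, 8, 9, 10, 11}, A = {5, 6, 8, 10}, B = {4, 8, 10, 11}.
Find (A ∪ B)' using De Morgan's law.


U = {1, 2, 3, 4, 5, 6, 7, 8, 9, 10, 11}
A = {5, 6, 8, 10}, B = {4, 8, 10, 11}
A ∪ B = {4, 5, 6, 8, 10, 11}
(A ∪ B)' = U \ (A ∪ B) = {1, 2, 3, 7, 9}
Verification via A' ∩ B': A' = {1, 2, 3, 4, 7, 9, 11}, B' = {1, 2, 3, 5, 6, 7, 9}
A' ∩ B' = {1, 2, 3, 7, 9} ✓

{1, 2, 3, 7, 9}


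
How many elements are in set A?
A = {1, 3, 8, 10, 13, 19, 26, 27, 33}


Set A = {1, 3, 8, 10, 13, 19, 26, 27, 33}
Listing elements: 1, 3, 8, 10, 13, 19, 26, 27, 33
Counting: 9 elements
|A| = 9

9


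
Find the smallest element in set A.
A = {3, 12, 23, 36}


Set A = {3, 12, 23, 36}
Elements in ascending order: 3, 12, 23, 36
The smallest element is 3.

3


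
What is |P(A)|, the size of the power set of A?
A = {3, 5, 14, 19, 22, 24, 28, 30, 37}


Set A = {3, 5, 14, 19, 22, 24, 28, 30, 37}
|A| = 9
The power set P(A) contains all subsets of A.
|P(A)| = 2^|A| = 2^9 = 512

512


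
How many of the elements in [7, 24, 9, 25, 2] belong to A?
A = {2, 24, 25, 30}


Set A = {2, 24, 25, 30}
Candidates: [7, 24, 9, 25, 2]
Check each candidate:
7 ∉ A, 24 ∈ A, 9 ∉ A, 25 ∈ A, 2 ∈ A
Count of candidates in A: 3

3


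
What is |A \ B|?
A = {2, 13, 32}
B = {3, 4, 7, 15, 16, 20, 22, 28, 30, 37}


Set A = {2, 13, 32}
Set B = {3, 4, 7, 15, 16, 20, 22, 28, 30, 37}
A \ B = {2, 13, 32}
|A \ B| = 3

3


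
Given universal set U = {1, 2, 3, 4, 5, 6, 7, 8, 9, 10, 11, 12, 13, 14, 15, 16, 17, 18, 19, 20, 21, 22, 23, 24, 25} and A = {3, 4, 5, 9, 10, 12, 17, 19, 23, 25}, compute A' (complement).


Universal set U = {1, 2, 3, 4, 5, 6, 7, 8, 9, 10, 11, 12, 13, 14, 15, 16, 17, 18, 19, 20, 21, 22, 23, 24, 25}
Set A = {3, 4, 5, 9, 10, 12, 17, 19, 23, 25}
A' = U \ A = elements in U but not in A
Checking each element of U:
1 (not in A, include), 2 (not in A, include), 3 (in A, exclude), 4 (in A, exclude), 5 (in A, exclude), 6 (not in A, include), 7 (not in A, include), 8 (not in A, include), 9 (in A, exclude), 10 (in A, exclude), 11 (not in A, include), 12 (in A, exclude), 13 (not in A, include), 14 (not in A, include), 15 (not in A, include), 16 (not in A, include), 17 (in A, exclude), 18 (not in A, include), 19 (in A, exclude), 20 (not in A, include), 21 (not in A, include), 22 (not in A, include), 23 (in A, exclude), 24 (not in A, include), 25 (in A, exclude)
A' = {1, 2, 6, 7, 8, 11, 13, 14, 15, 16, 18, 20, 21, 22, 24}

{1, 2, 6, 7, 8, 11, 13, 14, 15, 16, 18, 20, 21, 22, 24}


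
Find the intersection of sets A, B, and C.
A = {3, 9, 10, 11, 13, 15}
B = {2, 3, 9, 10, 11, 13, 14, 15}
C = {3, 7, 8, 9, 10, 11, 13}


Set A = {3, 9, 10, 11, 13, 15}
Set B = {2, 3, 9, 10, 11, 13, 14, 15}
Set C = {3, 7, 8, 9, 10, 11, 13}
First, A ∩ B = {3, 9, 10, 11, 13, 15}
Then, (A ∩ B) ∩ C = {3, 9, 10, 11, 13}

{3, 9, 10, 11, 13}


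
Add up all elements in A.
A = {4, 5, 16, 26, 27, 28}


Set A = {4, 5, 16, 26, 27, 28}
Sum = 4 + 5 + 16 + 26 + 27 + 28 = 106

106


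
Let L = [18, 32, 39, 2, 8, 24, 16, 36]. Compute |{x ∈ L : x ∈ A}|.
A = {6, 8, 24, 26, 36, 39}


Set A = {6, 8, 24, 26, 36, 39}
Candidates: [18, 32, 39, 2, 8, 24, 16, 36]
Check each candidate:
18 ∉ A, 32 ∉ A, 39 ∈ A, 2 ∉ A, 8 ∈ A, 24 ∈ A, 16 ∉ A, 36 ∈ A
Count of candidates in A: 4

4


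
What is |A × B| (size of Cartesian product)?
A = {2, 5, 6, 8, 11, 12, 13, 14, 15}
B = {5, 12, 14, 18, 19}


Set A = {2, 5, 6, 8, 11, 12, 13, 14, 15} has 9 elements.
Set B = {5, 12, 14, 18, 19} has 5 elements.
|A × B| = |A| × |B| = 9 × 5 = 45

45


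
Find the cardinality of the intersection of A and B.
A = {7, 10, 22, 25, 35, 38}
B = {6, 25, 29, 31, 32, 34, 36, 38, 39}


Set A = {7, 10, 22, 25, 35, 38}
Set B = {6, 25, 29, 31, 32, 34, 36, 38, 39}
A ∩ B = {25, 38}
|A ∩ B| = 2

2


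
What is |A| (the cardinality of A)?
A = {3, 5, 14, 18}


Set A = {3, 5, 14, 18}
Listing elements: 3, 5, 14, 18
Counting: 4 elements
|A| = 4

4


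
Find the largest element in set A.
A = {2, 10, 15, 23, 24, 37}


Set A = {2, 10, 15, 23, 24, 37}
Elements in ascending order: 2, 10, 15, 23, 24, 37
The largest element is 37.

37


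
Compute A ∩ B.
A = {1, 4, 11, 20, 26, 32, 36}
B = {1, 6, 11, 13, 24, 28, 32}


Set A = {1, 4, 11, 20, 26, 32, 36}
Set B = {1, 6, 11, 13, 24, 28, 32}
A ∩ B includes only elements in both sets.
Check each element of A against B:
1 ✓, 4 ✗, 11 ✓, 20 ✗, 26 ✗, 32 ✓, 36 ✗
A ∩ B = {1, 11, 32}

{1, 11, 32}


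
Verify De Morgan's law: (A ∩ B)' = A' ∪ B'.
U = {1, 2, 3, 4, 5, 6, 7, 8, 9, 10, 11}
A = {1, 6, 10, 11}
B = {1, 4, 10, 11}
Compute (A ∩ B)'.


U = {1, 2, 3, 4, 5, 6, 7, 8, 9, 10, 11}
A = {1, 6, 10, 11}, B = {1, 4, 10, 11}
A ∩ B = {1, 10, 11}
(A ∩ B)' = U \ (A ∩ B) = {2, 3, 4, 5, 6, 7, 8, 9}
Verification via A' ∪ B': A' = {2, 3, 4, 5, 7, 8, 9}, B' = {2, 3, 5, 6, 7, 8, 9}
A' ∪ B' = {2, 3, 4, 5, 6, 7, 8, 9} ✓

{2, 3, 4, 5, 6, 7, 8, 9}


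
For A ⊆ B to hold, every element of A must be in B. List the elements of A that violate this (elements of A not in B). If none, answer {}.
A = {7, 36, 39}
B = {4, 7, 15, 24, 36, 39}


Set A = {7, 36, 39}
Set B = {4, 7, 15, 24, 36, 39}
Check each element of A against B:
7 ∈ B, 36 ∈ B, 39 ∈ B
Elements of A not in B: {}

{}


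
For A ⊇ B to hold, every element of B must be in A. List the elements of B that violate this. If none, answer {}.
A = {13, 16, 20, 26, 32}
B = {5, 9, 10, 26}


Set A = {13, 16, 20, 26, 32}
Set B = {5, 9, 10, 26}
Check each element of B against A:
5 ∉ A (include), 9 ∉ A (include), 10 ∉ A (include), 26 ∈ A
Elements of B not in A: {5, 9, 10}

{5, 9, 10}


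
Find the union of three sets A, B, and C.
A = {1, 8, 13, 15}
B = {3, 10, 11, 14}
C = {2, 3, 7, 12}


Set A = {1, 8, 13, 15}
Set B = {3, 10, 11, 14}
Set C = {2, 3, 7, 12}
First, A ∪ B = {1, 3, 8, 10, 11, 13, 14, 15}
Then, (A ∪ B) ∪ C = {1, 2, 3, 7, 8, 10, 11, 12, 13, 14, 15}

{1, 2, 3, 7, 8, 10, 11, 12, 13, 14, 15}


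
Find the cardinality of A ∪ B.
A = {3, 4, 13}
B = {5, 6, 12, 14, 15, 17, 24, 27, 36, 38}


Set A = {3, 4, 13}, |A| = 3
Set B = {5, 6, 12, 14, 15, 17, 24, 27, 36, 38}, |B| = 10
A ∩ B = {}, |A ∩ B| = 0
|A ∪ B| = |A| + |B| - |A ∩ B| = 3 + 10 - 0 = 13

13


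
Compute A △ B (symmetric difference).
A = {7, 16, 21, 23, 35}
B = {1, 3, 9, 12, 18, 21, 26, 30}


Set A = {7, 16, 21, 23, 35}
Set B = {1, 3, 9, 12, 18, 21, 26, 30}
A △ B = (A \ B) ∪ (B \ A)
Elements in A but not B: {7, 16, 23, 35}
Elements in B but not A: {1, 3, 9, 12, 18, 26, 30}
A △ B = {1, 3, 7, 9, 12, 16, 18, 23, 26, 30, 35}

{1, 3, 7, 9, 12, 16, 18, 23, 26, 30, 35}


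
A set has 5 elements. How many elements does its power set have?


The set has 5 elements.
The power set contains all possible subsets.
|P(A)| = 2^|A| = 2^5 = 32

32


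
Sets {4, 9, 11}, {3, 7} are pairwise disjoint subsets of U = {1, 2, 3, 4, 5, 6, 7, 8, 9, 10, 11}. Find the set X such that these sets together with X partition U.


U = {1, 2, 3, 4, 5, 6, 7, 8, 9, 10, 11}
Shown blocks: {4, 9, 11}, {3, 7}
A partition's blocks are pairwise disjoint and cover U, so the missing block = U \ (union of shown blocks).
Union of shown blocks: {3, 4, 7, 9, 11}
Missing block = U \ (union) = {1, 2, 5, 6, 8, 10}

{1, 2, 5, 6, 8, 10}


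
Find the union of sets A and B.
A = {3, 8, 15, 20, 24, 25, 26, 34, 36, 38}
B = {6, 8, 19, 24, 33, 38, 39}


Set A = {3, 8, 15, 20, 24, 25, 26, 34, 36, 38}
Set B = {6, 8, 19, 24, 33, 38, 39}
A ∪ B includes all elements in either set.
Elements from A: {3, 8, 15, 20, 24, 25, 26, 34, 36, 38}
Elements from B not already included: {6, 19, 33, 39}
A ∪ B = {3, 6, 8, 15, 19, 20, 24, 25, 26, 33, 34, 36, 38, 39}

{3, 6, 8, 15, 19, 20, 24, 25, 26, 33, 34, 36, 38, 39}


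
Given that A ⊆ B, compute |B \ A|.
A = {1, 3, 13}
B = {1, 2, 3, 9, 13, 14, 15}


Set A = {1, 3, 13}, |A| = 3
Set B = {1, 2, 3, 9, 13, 14, 15}, |B| = 7
Since A ⊆ B: B \ A = {2, 9, 14, 15}
|B| - |A| = 7 - 3 = 4

4


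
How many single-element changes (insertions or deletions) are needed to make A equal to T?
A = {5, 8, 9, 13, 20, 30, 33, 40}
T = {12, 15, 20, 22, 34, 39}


Set A = {5, 8, 9, 13, 20, 30, 33, 40}
Set T = {12, 15, 20, 22, 34, 39}
Elements to remove from A (in A, not in T): {5, 8, 9, 13, 30, 33, 40} → 7 removals
Elements to add to A (in T, not in A): {12, 15, 22, 34, 39} → 5 additions
Total edits = 7 + 5 = 12

12


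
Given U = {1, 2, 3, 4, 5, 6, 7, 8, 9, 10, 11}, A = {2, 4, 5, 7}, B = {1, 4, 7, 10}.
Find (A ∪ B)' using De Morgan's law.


U = {1, 2, 3, 4, 5, 6, 7, 8, 9, 10, 11}
A = {2, 4, 5, 7}, B = {1, 4, 7, 10}
A ∪ B = {1, 2, 4, 5, 7, 10}
(A ∪ B)' = U \ (A ∪ B) = {3, 6, 8, 9, 11}
Verification via A' ∩ B': A' = {1, 3, 6, 8, 9, 10, 11}, B' = {2, 3, 5, 6, 8, 9, 11}
A' ∩ B' = {3, 6, 8, 9, 11} ✓

{3, 6, 8, 9, 11}


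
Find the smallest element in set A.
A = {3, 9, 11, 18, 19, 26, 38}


Set A = {3, 9, 11, 18, 19, 26, 38}
Elements in ascending order: 3, 9, 11, 18, 19, 26, 38
The smallest element is 3.

3


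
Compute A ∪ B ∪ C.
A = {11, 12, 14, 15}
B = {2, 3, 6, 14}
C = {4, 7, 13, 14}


Set A = {11, 12, 14, 15}
Set B = {2, 3, 6, 14}
Set C = {4, 7, 13, 14}
First, A ∪ B = {2, 3, 6, 11, 12, 14, 15}
Then, (A ∪ B) ∪ C = {2, 3, 4, 6, 7, 11, 12, 13, 14, 15}

{2, 3, 4, 6, 7, 11, 12, 13, 14, 15}


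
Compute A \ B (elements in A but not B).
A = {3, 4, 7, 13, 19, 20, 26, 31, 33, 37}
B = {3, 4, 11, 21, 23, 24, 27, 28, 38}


Set A = {3, 4, 7, 13, 19, 20, 26, 31, 33, 37}
Set B = {3, 4, 11, 21, 23, 24, 27, 28, 38}
A \ B includes elements in A that are not in B.
Check each element of A:
3 (in B, remove), 4 (in B, remove), 7 (not in B, keep), 13 (not in B, keep), 19 (not in B, keep), 20 (not in B, keep), 26 (not in B, keep), 31 (not in B, keep), 33 (not in B, keep), 37 (not in B, keep)
A \ B = {7, 13, 19, 20, 26, 31, 33, 37}

{7, 13, 19, 20, 26, 31, 33, 37}


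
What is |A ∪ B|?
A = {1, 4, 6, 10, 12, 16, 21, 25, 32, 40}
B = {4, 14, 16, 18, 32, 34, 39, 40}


Set A = {1, 4, 6, 10, 12, 16, 21, 25, 32, 40}, |A| = 10
Set B = {4, 14, 16, 18, 32, 34, 39, 40}, |B| = 8
A ∩ B = {4, 16, 32, 40}, |A ∩ B| = 4
|A ∪ B| = |A| + |B| - |A ∩ B| = 10 + 8 - 4 = 14

14


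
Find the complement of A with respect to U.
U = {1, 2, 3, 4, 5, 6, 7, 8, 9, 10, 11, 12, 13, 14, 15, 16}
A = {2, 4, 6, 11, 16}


Universal set U = {1, 2, 3, 4, 5, 6, 7, 8, 9, 10, 11, 12, 13, 14, 15, 16}
Set A = {2, 4, 6, 11, 16}
A' = U \ A = elements in U but not in A
Checking each element of U:
1 (not in A, include), 2 (in A, exclude), 3 (not in A, include), 4 (in A, exclude), 5 (not in A, include), 6 (in A, exclude), 7 (not in A, include), 8 (not in A, include), 9 (not in A, include), 10 (not in A, include), 11 (in A, exclude), 12 (not in A, include), 13 (not in A, include), 14 (not in A, include), 15 (not in A, include), 16 (in A, exclude)
A' = {1, 3, 5, 7, 8, 9, 10, 12, 13, 14, 15}

{1, 3, 5, 7, 8, 9, 10, 12, 13, 14, 15}


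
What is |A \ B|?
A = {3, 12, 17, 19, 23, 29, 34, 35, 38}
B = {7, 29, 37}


Set A = {3, 12, 17, 19, 23, 29, 34, 35, 38}
Set B = {7, 29, 37}
A \ B = {3, 12, 17, 19, 23, 34, 35, 38}
|A \ B| = 8

8


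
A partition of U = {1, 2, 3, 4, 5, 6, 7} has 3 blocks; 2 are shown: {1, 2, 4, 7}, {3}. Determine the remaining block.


U = {1, 2, 3, 4, 5, 6, 7}
Shown blocks: {1, 2, 4, 7}, {3}
A partition's blocks are pairwise disjoint and cover U, so the missing block = U \ (union of shown blocks).
Union of shown blocks: {1, 2, 3, 4, 7}
Missing block = U \ (union) = {5, 6}

{5, 6}


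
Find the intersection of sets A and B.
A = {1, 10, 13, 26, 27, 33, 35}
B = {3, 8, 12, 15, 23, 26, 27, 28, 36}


Set A = {1, 10, 13, 26, 27, 33, 35}
Set B = {3, 8, 12, 15, 23, 26, 27, 28, 36}
A ∩ B includes only elements in both sets.
Check each element of A against B:
1 ✗, 10 ✗, 13 ✗, 26 ✓, 27 ✓, 33 ✗, 35 ✗
A ∩ B = {26, 27}

{26, 27}


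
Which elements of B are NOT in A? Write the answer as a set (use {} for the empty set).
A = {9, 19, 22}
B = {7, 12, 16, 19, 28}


Set A = {9, 19, 22}
Set B = {7, 12, 16, 19, 28}
Check each element of B against A:
7 ∉ A (include), 12 ∉ A (include), 16 ∉ A (include), 19 ∈ A, 28 ∉ A (include)
Elements of B not in A: {7, 12, 16, 28}

{7, 12, 16, 28}


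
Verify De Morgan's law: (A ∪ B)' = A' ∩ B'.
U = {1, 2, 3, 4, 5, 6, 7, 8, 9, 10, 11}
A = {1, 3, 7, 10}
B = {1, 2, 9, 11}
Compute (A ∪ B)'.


U = {1, 2, 3, 4, 5, 6, 7, 8, 9, 10, 11}
A = {1, 3, 7, 10}, B = {1, 2, 9, 11}
A ∪ B = {1, 2, 3, 7, 9, 10, 11}
(A ∪ B)' = U \ (A ∪ B) = {4, 5, 6, 8}
Verification via A' ∩ B': A' = {2, 4, 5, 6, 8, 9, 11}, B' = {3, 4, 5, 6, 7, 8, 10}
A' ∩ B' = {4, 5, 6, 8} ✓

{4, 5, 6, 8}


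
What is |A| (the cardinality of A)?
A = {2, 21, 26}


Set A = {2, 21, 26}
Listing elements: 2, 21, 26
Counting: 3 elements
|A| = 3

3


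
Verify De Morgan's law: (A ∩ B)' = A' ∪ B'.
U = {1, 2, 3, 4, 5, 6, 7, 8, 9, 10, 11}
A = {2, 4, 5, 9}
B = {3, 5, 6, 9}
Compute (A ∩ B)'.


U = {1, 2, 3, 4, 5, 6, 7, 8, 9, 10, 11}
A = {2, 4, 5, 9}, B = {3, 5, 6, 9}
A ∩ B = {5, 9}
(A ∩ B)' = U \ (A ∩ B) = {1, 2, 3, 4, 6, 7, 8, 10, 11}
Verification via A' ∪ B': A' = {1, 3, 6, 7, 8, 10, 11}, B' = {1, 2, 4, 7, 8, 10, 11}
A' ∪ B' = {1, 2, 3, 4, 6, 7, 8, 10, 11} ✓

{1, 2, 3, 4, 6, 7, 8, 10, 11}


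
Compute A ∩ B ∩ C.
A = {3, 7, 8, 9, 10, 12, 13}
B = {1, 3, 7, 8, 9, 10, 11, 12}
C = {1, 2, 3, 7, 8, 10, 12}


Set A = {3, 7, 8, 9, 10, 12, 13}
Set B = {1, 3, 7, 8, 9, 10, 11, 12}
Set C = {1, 2, 3, 7, 8, 10, 12}
First, A ∩ B = {3, 7, 8, 9, 10, 12}
Then, (A ∩ B) ∩ C = {3, 7, 8, 10, 12}

{3, 7, 8, 10, 12}


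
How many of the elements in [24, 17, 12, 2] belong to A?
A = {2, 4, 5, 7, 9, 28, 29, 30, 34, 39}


Set A = {2, 4, 5, 7, 9, 28, 29, 30, 34, 39}
Candidates: [24, 17, 12, 2]
Check each candidate:
24 ∉ A, 17 ∉ A, 12 ∉ A, 2 ∈ A
Count of candidates in A: 1

1


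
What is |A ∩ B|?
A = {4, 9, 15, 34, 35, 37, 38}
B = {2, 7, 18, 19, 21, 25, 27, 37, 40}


Set A = {4, 9, 15, 34, 35, 37, 38}
Set B = {2, 7, 18, 19, 21, 25, 27, 37, 40}
A ∩ B = {37}
|A ∩ B| = 1

1


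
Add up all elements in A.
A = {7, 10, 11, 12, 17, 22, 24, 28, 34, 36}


Set A = {7, 10, 11, 12, 17, 22, 24, 28, 34, 36}
Sum = 7 + 10 + 11 + 12 + 17 + 22 + 24 + 28 + 34 + 36 = 201

201


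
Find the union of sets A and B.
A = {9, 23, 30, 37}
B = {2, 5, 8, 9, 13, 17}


Set A = {9, 23, 30, 37}
Set B = {2, 5, 8, 9, 13, 17}
A ∪ B includes all elements in either set.
Elements from A: {9, 23, 30, 37}
Elements from B not already included: {2, 5, 8, 13, 17}
A ∪ B = {2, 5, 8, 9, 13, 17, 23, 30, 37}

{2, 5, 8, 9, 13, 17, 23, 30, 37}


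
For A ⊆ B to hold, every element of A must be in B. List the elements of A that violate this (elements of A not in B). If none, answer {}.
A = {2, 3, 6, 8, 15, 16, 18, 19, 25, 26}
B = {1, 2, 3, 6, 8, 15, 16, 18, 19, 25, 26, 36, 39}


Set A = {2, 3, 6, 8, 15, 16, 18, 19, 25, 26}
Set B = {1, 2, 3, 6, 8, 15, 16, 18, 19, 25, 26, 36, 39}
Check each element of A against B:
2 ∈ B, 3 ∈ B, 6 ∈ B, 8 ∈ B, 15 ∈ B, 16 ∈ B, 18 ∈ B, 19 ∈ B, 25 ∈ B, 26 ∈ B
Elements of A not in B: {}

{}


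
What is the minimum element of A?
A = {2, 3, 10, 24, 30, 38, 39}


Set A = {2, 3, 10, 24, 30, 38, 39}
Elements in ascending order: 2, 3, 10, 24, 30, 38, 39
The smallest element is 2.

2


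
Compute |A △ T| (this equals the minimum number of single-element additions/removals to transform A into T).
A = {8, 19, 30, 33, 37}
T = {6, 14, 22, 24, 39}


Set A = {8, 19, 30, 33, 37}
Set T = {6, 14, 22, 24, 39}
Elements to remove from A (in A, not in T): {8, 19, 30, 33, 37} → 5 removals
Elements to add to A (in T, not in A): {6, 14, 22, 24, 39} → 5 additions
Total edits = 5 + 5 = 10

10


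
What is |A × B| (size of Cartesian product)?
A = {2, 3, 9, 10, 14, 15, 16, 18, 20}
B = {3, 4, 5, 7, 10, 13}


Set A = {2, 3, 9, 10, 14, 15, 16, 18, 20} has 9 elements.
Set B = {3, 4, 5, 7, 10, 13} has 6 elements.
|A × B| = |A| × |B| = 9 × 6 = 54

54


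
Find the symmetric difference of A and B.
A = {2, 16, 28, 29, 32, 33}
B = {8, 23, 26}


Set A = {2, 16, 28, 29, 32, 33}
Set B = {8, 23, 26}
A △ B = (A \ B) ∪ (B \ A)
Elements in A but not B: {2, 16, 28, 29, 32, 33}
Elements in B but not A: {8, 23, 26}
A △ B = {2, 8, 16, 23, 26, 28, 29, 32, 33}

{2, 8, 16, 23, 26, 28, 29, 32, 33}


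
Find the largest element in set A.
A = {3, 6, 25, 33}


Set A = {3, 6, 25, 33}
Elements in ascending order: 3, 6, 25, 33
The largest element is 33.

33


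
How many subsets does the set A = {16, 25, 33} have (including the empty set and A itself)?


Set A = {16, 25, 33}
|A| = 3
The power set P(A) contains all subsets of A.
|P(A)| = 2^|A| = 2^3 = 8

8


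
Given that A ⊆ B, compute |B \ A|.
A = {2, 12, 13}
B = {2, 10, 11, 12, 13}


Set A = {2, 12, 13}, |A| = 3
Set B = {2, 10, 11, 12, 13}, |B| = 5
Since A ⊆ B: B \ A = {10, 11}
|B| - |A| = 5 - 3 = 2

2


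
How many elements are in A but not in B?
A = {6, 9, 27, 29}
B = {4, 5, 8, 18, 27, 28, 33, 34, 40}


Set A = {6, 9, 27, 29}
Set B = {4, 5, 8, 18, 27, 28, 33, 34, 40}
A \ B = {6, 9, 29}
|A \ B| = 3

3


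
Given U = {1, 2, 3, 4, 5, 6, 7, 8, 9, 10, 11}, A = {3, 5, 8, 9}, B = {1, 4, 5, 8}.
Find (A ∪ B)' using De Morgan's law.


U = {1, 2, 3, 4, 5, 6, 7, 8, 9, 10, 11}
A = {3, 5, 8, 9}, B = {1, 4, 5, 8}
A ∪ B = {1, 3, 4, 5, 8, 9}
(A ∪ B)' = U \ (A ∪ B) = {2, 6, 7, 10, 11}
Verification via A' ∩ B': A' = {1, 2, 4, 6, 7, 10, 11}, B' = {2, 3, 6, 7, 9, 10, 11}
A' ∩ B' = {2, 6, 7, 10, 11} ✓

{2, 6, 7, 10, 11}


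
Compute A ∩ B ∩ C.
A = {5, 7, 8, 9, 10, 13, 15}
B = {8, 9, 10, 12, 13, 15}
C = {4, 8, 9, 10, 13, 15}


Set A = {5, 7, 8, 9, 10, 13, 15}
Set B = {8, 9, 10, 12, 13, 15}
Set C = {4, 8, 9, 10, 13, 15}
First, A ∩ B = {8, 9, 10, 13, 15}
Then, (A ∩ B) ∩ C = {8, 9, 10, 13, 15}

{8, 9, 10, 13, 15}


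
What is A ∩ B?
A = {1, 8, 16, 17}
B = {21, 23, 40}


Set A = {1, 8, 16, 17}
Set B = {21, 23, 40}
A ∩ B includes only elements in both sets.
Check each element of A against B:
1 ✗, 8 ✗, 16 ✗, 17 ✗
A ∩ B = {}

{}


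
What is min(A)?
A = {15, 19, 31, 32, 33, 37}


Set A = {15, 19, 31, 32, 33, 37}
Elements in ascending order: 15, 19, 31, 32, 33, 37
The smallest element is 15.

15


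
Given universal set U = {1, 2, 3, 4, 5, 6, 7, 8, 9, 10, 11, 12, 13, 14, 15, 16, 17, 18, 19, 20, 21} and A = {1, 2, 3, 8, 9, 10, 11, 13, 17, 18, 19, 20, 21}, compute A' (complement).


Universal set U = {1, 2, 3, 4, 5, 6, 7, 8, 9, 10, 11, 12, 13, 14, 15, 16, 17, 18, 19, 20, 21}
Set A = {1, 2, 3, 8, 9, 10, 11, 13, 17, 18, 19, 20, 21}
A' = U \ A = elements in U but not in A
Checking each element of U:
1 (in A, exclude), 2 (in A, exclude), 3 (in A, exclude), 4 (not in A, include), 5 (not in A, include), 6 (not in A, include), 7 (not in A, include), 8 (in A, exclude), 9 (in A, exclude), 10 (in A, exclude), 11 (in A, exclude), 12 (not in A, include), 13 (in A, exclude), 14 (not in A, include), 15 (not in A, include), 16 (not in A, include), 17 (in A, exclude), 18 (in A, exclude), 19 (in A, exclude), 20 (in A, exclude), 21 (in A, exclude)
A' = {4, 5, 6, 7, 12, 14, 15, 16}

{4, 5, 6, 7, 12, 14, 15, 16}


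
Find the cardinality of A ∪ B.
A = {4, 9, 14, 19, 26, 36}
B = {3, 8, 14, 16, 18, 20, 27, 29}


Set A = {4, 9, 14, 19, 26, 36}, |A| = 6
Set B = {3, 8, 14, 16, 18, 20, 27, 29}, |B| = 8
A ∩ B = {14}, |A ∩ B| = 1
|A ∪ B| = |A| + |B| - |A ∩ B| = 6 + 8 - 1 = 13

13


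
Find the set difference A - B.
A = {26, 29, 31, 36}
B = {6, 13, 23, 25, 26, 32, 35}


Set A = {26, 29, 31, 36}
Set B = {6, 13, 23, 25, 26, 32, 35}
A \ B includes elements in A that are not in B.
Check each element of A:
26 (in B, remove), 29 (not in B, keep), 31 (not in B, keep), 36 (not in B, keep)
A \ B = {29, 31, 36}

{29, 31, 36}


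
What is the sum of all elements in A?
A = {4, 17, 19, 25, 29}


Set A = {4, 17, 19, 25, 29}
Sum = 4 + 17 + 19 + 25 + 29 = 94

94


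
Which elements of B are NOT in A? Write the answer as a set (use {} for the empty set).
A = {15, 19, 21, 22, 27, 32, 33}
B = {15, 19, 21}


Set A = {15, 19, 21, 22, 27, 32, 33}
Set B = {15, 19, 21}
Check each element of B against A:
15 ∈ A, 19 ∈ A, 21 ∈ A
Elements of B not in A: {}

{}


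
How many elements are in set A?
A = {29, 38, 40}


Set A = {29, 38, 40}
Listing elements: 29, 38, 40
Counting: 3 elements
|A| = 3

3


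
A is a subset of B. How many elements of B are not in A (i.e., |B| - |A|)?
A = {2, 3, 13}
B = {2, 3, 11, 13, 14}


Set A = {2, 3, 13}, |A| = 3
Set B = {2, 3, 11, 13, 14}, |B| = 5
Since A ⊆ B: B \ A = {11, 14}
|B| - |A| = 5 - 3 = 2

2


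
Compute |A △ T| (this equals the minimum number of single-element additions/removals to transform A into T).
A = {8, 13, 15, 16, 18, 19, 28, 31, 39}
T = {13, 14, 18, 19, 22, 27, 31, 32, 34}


Set A = {8, 13, 15, 16, 18, 19, 28, 31, 39}
Set T = {13, 14, 18, 19, 22, 27, 31, 32, 34}
Elements to remove from A (in A, not in T): {8, 15, 16, 28, 39} → 5 removals
Elements to add to A (in T, not in A): {14, 22, 27, 32, 34} → 5 additions
Total edits = 5 + 5 = 10

10


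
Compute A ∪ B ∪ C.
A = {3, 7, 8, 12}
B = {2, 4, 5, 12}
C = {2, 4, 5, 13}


Set A = {3, 7, 8, 12}
Set B = {2, 4, 5, 12}
Set C = {2, 4, 5, 13}
First, A ∪ B = {2, 3, 4, 5, 7, 8, 12}
Then, (A ∪ B) ∪ C = {2, 3, 4, 5, 7, 8, 12, 13}

{2, 3, 4, 5, 7, 8, 12, 13}


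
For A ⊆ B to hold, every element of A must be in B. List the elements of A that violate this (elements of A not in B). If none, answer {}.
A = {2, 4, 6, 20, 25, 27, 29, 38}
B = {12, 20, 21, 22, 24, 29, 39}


Set A = {2, 4, 6, 20, 25, 27, 29, 38}
Set B = {12, 20, 21, 22, 24, 29, 39}
Check each element of A against B:
2 ∉ B (include), 4 ∉ B (include), 6 ∉ B (include), 20 ∈ B, 25 ∉ B (include), 27 ∉ B (include), 29 ∈ B, 38 ∉ B (include)
Elements of A not in B: {2, 4, 6, 25, 27, 38}

{2, 4, 6, 25, 27, 38}
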